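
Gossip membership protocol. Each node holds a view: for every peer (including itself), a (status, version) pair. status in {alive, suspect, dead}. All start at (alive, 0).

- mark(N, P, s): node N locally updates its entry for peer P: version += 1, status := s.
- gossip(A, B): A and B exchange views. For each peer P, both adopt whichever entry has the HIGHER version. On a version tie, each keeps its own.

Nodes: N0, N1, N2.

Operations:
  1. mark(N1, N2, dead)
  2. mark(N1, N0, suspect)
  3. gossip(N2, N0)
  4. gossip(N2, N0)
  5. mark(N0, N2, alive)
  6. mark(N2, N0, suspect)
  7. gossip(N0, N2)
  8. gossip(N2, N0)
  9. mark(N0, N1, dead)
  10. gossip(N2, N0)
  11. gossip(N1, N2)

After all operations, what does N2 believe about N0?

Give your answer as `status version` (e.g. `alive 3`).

Op 1: N1 marks N2=dead -> (dead,v1)
Op 2: N1 marks N0=suspect -> (suspect,v1)
Op 3: gossip N2<->N0 -> N2.N0=(alive,v0) N2.N1=(alive,v0) N2.N2=(alive,v0) | N0.N0=(alive,v0) N0.N1=(alive,v0) N0.N2=(alive,v0)
Op 4: gossip N2<->N0 -> N2.N0=(alive,v0) N2.N1=(alive,v0) N2.N2=(alive,v0) | N0.N0=(alive,v0) N0.N1=(alive,v0) N0.N2=(alive,v0)
Op 5: N0 marks N2=alive -> (alive,v1)
Op 6: N2 marks N0=suspect -> (suspect,v1)
Op 7: gossip N0<->N2 -> N0.N0=(suspect,v1) N0.N1=(alive,v0) N0.N2=(alive,v1) | N2.N0=(suspect,v1) N2.N1=(alive,v0) N2.N2=(alive,v1)
Op 8: gossip N2<->N0 -> N2.N0=(suspect,v1) N2.N1=(alive,v0) N2.N2=(alive,v1) | N0.N0=(suspect,v1) N0.N1=(alive,v0) N0.N2=(alive,v1)
Op 9: N0 marks N1=dead -> (dead,v1)
Op 10: gossip N2<->N0 -> N2.N0=(suspect,v1) N2.N1=(dead,v1) N2.N2=(alive,v1) | N0.N0=(suspect,v1) N0.N1=(dead,v1) N0.N2=(alive,v1)
Op 11: gossip N1<->N2 -> N1.N0=(suspect,v1) N1.N1=(dead,v1) N1.N2=(dead,v1) | N2.N0=(suspect,v1) N2.N1=(dead,v1) N2.N2=(alive,v1)

Answer: suspect 1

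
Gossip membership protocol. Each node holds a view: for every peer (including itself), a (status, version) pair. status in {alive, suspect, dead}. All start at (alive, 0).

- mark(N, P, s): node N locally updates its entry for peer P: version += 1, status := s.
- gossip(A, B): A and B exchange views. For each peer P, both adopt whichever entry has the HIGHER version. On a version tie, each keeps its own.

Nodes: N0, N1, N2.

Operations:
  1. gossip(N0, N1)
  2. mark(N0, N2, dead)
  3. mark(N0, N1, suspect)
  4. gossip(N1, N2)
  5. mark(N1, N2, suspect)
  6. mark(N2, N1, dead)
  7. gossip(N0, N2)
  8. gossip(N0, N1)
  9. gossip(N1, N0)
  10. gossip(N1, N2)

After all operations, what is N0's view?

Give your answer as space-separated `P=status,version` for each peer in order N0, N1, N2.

Op 1: gossip N0<->N1 -> N0.N0=(alive,v0) N0.N1=(alive,v0) N0.N2=(alive,v0) | N1.N0=(alive,v0) N1.N1=(alive,v0) N1.N2=(alive,v0)
Op 2: N0 marks N2=dead -> (dead,v1)
Op 3: N0 marks N1=suspect -> (suspect,v1)
Op 4: gossip N1<->N2 -> N1.N0=(alive,v0) N1.N1=(alive,v0) N1.N2=(alive,v0) | N2.N0=(alive,v0) N2.N1=(alive,v0) N2.N2=(alive,v0)
Op 5: N1 marks N2=suspect -> (suspect,v1)
Op 6: N2 marks N1=dead -> (dead,v1)
Op 7: gossip N0<->N2 -> N0.N0=(alive,v0) N0.N1=(suspect,v1) N0.N2=(dead,v1) | N2.N0=(alive,v0) N2.N1=(dead,v1) N2.N2=(dead,v1)
Op 8: gossip N0<->N1 -> N0.N0=(alive,v0) N0.N1=(suspect,v1) N0.N2=(dead,v1) | N1.N0=(alive,v0) N1.N1=(suspect,v1) N1.N2=(suspect,v1)
Op 9: gossip N1<->N0 -> N1.N0=(alive,v0) N1.N1=(suspect,v1) N1.N2=(suspect,v1) | N0.N0=(alive,v0) N0.N1=(suspect,v1) N0.N2=(dead,v1)
Op 10: gossip N1<->N2 -> N1.N0=(alive,v0) N1.N1=(suspect,v1) N1.N2=(suspect,v1) | N2.N0=(alive,v0) N2.N1=(dead,v1) N2.N2=(dead,v1)

Answer: N0=alive,0 N1=suspect,1 N2=dead,1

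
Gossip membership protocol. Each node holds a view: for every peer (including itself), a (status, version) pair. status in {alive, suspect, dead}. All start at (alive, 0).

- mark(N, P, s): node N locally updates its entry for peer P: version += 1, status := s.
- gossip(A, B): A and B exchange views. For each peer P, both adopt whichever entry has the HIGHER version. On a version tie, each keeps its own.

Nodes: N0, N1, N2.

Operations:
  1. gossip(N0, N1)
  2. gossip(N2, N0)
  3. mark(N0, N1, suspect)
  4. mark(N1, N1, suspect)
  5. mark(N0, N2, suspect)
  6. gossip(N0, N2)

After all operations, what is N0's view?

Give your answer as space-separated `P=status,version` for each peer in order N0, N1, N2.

Op 1: gossip N0<->N1 -> N0.N0=(alive,v0) N0.N1=(alive,v0) N0.N2=(alive,v0) | N1.N0=(alive,v0) N1.N1=(alive,v0) N1.N2=(alive,v0)
Op 2: gossip N2<->N0 -> N2.N0=(alive,v0) N2.N1=(alive,v0) N2.N2=(alive,v0) | N0.N0=(alive,v0) N0.N1=(alive,v0) N0.N2=(alive,v0)
Op 3: N0 marks N1=suspect -> (suspect,v1)
Op 4: N1 marks N1=suspect -> (suspect,v1)
Op 5: N0 marks N2=suspect -> (suspect,v1)
Op 6: gossip N0<->N2 -> N0.N0=(alive,v0) N0.N1=(suspect,v1) N0.N2=(suspect,v1) | N2.N0=(alive,v0) N2.N1=(suspect,v1) N2.N2=(suspect,v1)

Answer: N0=alive,0 N1=suspect,1 N2=suspect,1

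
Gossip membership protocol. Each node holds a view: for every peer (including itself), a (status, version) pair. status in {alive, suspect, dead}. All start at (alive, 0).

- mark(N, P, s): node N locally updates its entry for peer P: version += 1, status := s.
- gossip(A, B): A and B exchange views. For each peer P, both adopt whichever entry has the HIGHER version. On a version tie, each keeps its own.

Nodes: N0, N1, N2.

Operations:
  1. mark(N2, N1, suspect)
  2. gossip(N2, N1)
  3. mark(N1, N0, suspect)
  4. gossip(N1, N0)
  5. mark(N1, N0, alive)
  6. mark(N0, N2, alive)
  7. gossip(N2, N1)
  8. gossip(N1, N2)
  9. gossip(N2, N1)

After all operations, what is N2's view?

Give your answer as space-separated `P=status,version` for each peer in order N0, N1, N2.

Op 1: N2 marks N1=suspect -> (suspect,v1)
Op 2: gossip N2<->N1 -> N2.N0=(alive,v0) N2.N1=(suspect,v1) N2.N2=(alive,v0) | N1.N0=(alive,v0) N1.N1=(suspect,v1) N1.N2=(alive,v0)
Op 3: N1 marks N0=suspect -> (suspect,v1)
Op 4: gossip N1<->N0 -> N1.N0=(suspect,v1) N1.N1=(suspect,v1) N1.N2=(alive,v0) | N0.N0=(suspect,v1) N0.N1=(suspect,v1) N0.N2=(alive,v0)
Op 5: N1 marks N0=alive -> (alive,v2)
Op 6: N0 marks N2=alive -> (alive,v1)
Op 7: gossip N2<->N1 -> N2.N0=(alive,v2) N2.N1=(suspect,v1) N2.N2=(alive,v0) | N1.N0=(alive,v2) N1.N1=(suspect,v1) N1.N2=(alive,v0)
Op 8: gossip N1<->N2 -> N1.N0=(alive,v2) N1.N1=(suspect,v1) N1.N2=(alive,v0) | N2.N0=(alive,v2) N2.N1=(suspect,v1) N2.N2=(alive,v0)
Op 9: gossip N2<->N1 -> N2.N0=(alive,v2) N2.N1=(suspect,v1) N2.N2=(alive,v0) | N1.N0=(alive,v2) N1.N1=(suspect,v1) N1.N2=(alive,v0)

Answer: N0=alive,2 N1=suspect,1 N2=alive,0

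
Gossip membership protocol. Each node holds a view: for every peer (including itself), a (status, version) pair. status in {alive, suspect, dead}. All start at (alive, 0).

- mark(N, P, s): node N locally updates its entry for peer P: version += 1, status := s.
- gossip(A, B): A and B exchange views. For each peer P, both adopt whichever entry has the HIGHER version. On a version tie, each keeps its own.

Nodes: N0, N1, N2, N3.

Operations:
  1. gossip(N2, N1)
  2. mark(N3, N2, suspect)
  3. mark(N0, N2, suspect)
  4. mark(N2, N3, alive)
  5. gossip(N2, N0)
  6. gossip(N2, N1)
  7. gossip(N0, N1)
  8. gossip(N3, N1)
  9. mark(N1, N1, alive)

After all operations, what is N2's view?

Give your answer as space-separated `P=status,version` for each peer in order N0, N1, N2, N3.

Op 1: gossip N2<->N1 -> N2.N0=(alive,v0) N2.N1=(alive,v0) N2.N2=(alive,v0) N2.N3=(alive,v0) | N1.N0=(alive,v0) N1.N1=(alive,v0) N1.N2=(alive,v0) N1.N3=(alive,v0)
Op 2: N3 marks N2=suspect -> (suspect,v1)
Op 3: N0 marks N2=suspect -> (suspect,v1)
Op 4: N2 marks N3=alive -> (alive,v1)
Op 5: gossip N2<->N0 -> N2.N0=(alive,v0) N2.N1=(alive,v0) N2.N2=(suspect,v1) N2.N3=(alive,v1) | N0.N0=(alive,v0) N0.N1=(alive,v0) N0.N2=(suspect,v1) N0.N3=(alive,v1)
Op 6: gossip N2<->N1 -> N2.N0=(alive,v0) N2.N1=(alive,v0) N2.N2=(suspect,v1) N2.N3=(alive,v1) | N1.N0=(alive,v0) N1.N1=(alive,v0) N1.N2=(suspect,v1) N1.N3=(alive,v1)
Op 7: gossip N0<->N1 -> N0.N0=(alive,v0) N0.N1=(alive,v0) N0.N2=(suspect,v1) N0.N3=(alive,v1) | N1.N0=(alive,v0) N1.N1=(alive,v0) N1.N2=(suspect,v1) N1.N3=(alive,v1)
Op 8: gossip N3<->N1 -> N3.N0=(alive,v0) N3.N1=(alive,v0) N3.N2=(suspect,v1) N3.N3=(alive,v1) | N1.N0=(alive,v0) N1.N1=(alive,v0) N1.N2=(suspect,v1) N1.N3=(alive,v1)
Op 9: N1 marks N1=alive -> (alive,v1)

Answer: N0=alive,0 N1=alive,0 N2=suspect,1 N3=alive,1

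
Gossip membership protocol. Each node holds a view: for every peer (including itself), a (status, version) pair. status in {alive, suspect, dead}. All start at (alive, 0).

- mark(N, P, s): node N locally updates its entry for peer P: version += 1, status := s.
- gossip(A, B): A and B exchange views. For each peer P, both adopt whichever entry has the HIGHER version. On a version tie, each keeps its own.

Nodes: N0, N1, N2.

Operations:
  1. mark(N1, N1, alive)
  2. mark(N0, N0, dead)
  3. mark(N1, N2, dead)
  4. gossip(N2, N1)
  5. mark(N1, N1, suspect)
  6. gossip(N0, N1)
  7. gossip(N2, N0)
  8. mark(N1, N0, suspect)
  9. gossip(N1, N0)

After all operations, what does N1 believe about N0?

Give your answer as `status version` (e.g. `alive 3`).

Op 1: N1 marks N1=alive -> (alive,v1)
Op 2: N0 marks N0=dead -> (dead,v1)
Op 3: N1 marks N2=dead -> (dead,v1)
Op 4: gossip N2<->N1 -> N2.N0=(alive,v0) N2.N1=(alive,v1) N2.N2=(dead,v1) | N1.N0=(alive,v0) N1.N1=(alive,v1) N1.N2=(dead,v1)
Op 5: N1 marks N1=suspect -> (suspect,v2)
Op 6: gossip N0<->N1 -> N0.N0=(dead,v1) N0.N1=(suspect,v2) N0.N2=(dead,v1) | N1.N0=(dead,v1) N1.N1=(suspect,v2) N1.N2=(dead,v1)
Op 7: gossip N2<->N0 -> N2.N0=(dead,v1) N2.N1=(suspect,v2) N2.N2=(dead,v1) | N0.N0=(dead,v1) N0.N1=(suspect,v2) N0.N2=(dead,v1)
Op 8: N1 marks N0=suspect -> (suspect,v2)
Op 9: gossip N1<->N0 -> N1.N0=(suspect,v2) N1.N1=(suspect,v2) N1.N2=(dead,v1) | N0.N0=(suspect,v2) N0.N1=(suspect,v2) N0.N2=(dead,v1)

Answer: suspect 2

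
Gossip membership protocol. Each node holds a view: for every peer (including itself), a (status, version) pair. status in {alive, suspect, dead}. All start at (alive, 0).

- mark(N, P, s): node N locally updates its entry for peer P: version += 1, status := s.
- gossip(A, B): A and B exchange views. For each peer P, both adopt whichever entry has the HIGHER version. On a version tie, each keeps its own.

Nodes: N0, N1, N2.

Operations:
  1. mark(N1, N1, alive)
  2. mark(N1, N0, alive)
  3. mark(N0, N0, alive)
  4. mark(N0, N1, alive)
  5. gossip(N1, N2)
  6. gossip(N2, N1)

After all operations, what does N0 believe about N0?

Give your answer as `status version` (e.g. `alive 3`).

Op 1: N1 marks N1=alive -> (alive,v1)
Op 2: N1 marks N0=alive -> (alive,v1)
Op 3: N0 marks N0=alive -> (alive,v1)
Op 4: N0 marks N1=alive -> (alive,v1)
Op 5: gossip N1<->N2 -> N1.N0=(alive,v1) N1.N1=(alive,v1) N1.N2=(alive,v0) | N2.N0=(alive,v1) N2.N1=(alive,v1) N2.N2=(alive,v0)
Op 6: gossip N2<->N1 -> N2.N0=(alive,v1) N2.N1=(alive,v1) N2.N2=(alive,v0) | N1.N0=(alive,v1) N1.N1=(alive,v1) N1.N2=(alive,v0)

Answer: alive 1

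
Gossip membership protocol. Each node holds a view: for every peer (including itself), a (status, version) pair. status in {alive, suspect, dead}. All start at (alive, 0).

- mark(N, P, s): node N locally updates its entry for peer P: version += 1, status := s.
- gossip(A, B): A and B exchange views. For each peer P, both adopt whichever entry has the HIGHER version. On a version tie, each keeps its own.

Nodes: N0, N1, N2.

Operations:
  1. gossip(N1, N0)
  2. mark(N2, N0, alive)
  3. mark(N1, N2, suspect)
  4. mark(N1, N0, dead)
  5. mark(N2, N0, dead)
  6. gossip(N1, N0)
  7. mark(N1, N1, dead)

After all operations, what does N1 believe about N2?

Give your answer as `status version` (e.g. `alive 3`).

Op 1: gossip N1<->N0 -> N1.N0=(alive,v0) N1.N1=(alive,v0) N1.N2=(alive,v0) | N0.N0=(alive,v0) N0.N1=(alive,v0) N0.N2=(alive,v0)
Op 2: N2 marks N0=alive -> (alive,v1)
Op 3: N1 marks N2=suspect -> (suspect,v1)
Op 4: N1 marks N0=dead -> (dead,v1)
Op 5: N2 marks N0=dead -> (dead,v2)
Op 6: gossip N1<->N0 -> N1.N0=(dead,v1) N1.N1=(alive,v0) N1.N2=(suspect,v1) | N0.N0=(dead,v1) N0.N1=(alive,v0) N0.N2=(suspect,v1)
Op 7: N1 marks N1=dead -> (dead,v1)

Answer: suspect 1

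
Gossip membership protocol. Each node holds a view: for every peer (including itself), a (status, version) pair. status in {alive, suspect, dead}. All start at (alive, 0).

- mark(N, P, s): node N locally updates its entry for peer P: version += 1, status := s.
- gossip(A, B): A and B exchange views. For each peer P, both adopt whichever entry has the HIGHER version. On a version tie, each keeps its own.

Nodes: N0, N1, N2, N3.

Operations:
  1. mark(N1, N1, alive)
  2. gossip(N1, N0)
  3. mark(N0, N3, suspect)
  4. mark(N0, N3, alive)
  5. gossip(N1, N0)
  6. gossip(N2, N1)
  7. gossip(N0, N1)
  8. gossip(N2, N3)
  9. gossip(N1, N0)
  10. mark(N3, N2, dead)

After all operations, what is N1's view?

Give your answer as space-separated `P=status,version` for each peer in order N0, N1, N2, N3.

Op 1: N1 marks N1=alive -> (alive,v1)
Op 2: gossip N1<->N0 -> N1.N0=(alive,v0) N1.N1=(alive,v1) N1.N2=(alive,v0) N1.N3=(alive,v0) | N0.N0=(alive,v0) N0.N1=(alive,v1) N0.N2=(alive,v0) N0.N3=(alive,v0)
Op 3: N0 marks N3=suspect -> (suspect,v1)
Op 4: N0 marks N3=alive -> (alive,v2)
Op 5: gossip N1<->N0 -> N1.N0=(alive,v0) N1.N1=(alive,v1) N1.N2=(alive,v0) N1.N3=(alive,v2) | N0.N0=(alive,v0) N0.N1=(alive,v1) N0.N2=(alive,v0) N0.N3=(alive,v2)
Op 6: gossip N2<->N1 -> N2.N0=(alive,v0) N2.N1=(alive,v1) N2.N2=(alive,v0) N2.N3=(alive,v2) | N1.N0=(alive,v0) N1.N1=(alive,v1) N1.N2=(alive,v0) N1.N3=(alive,v2)
Op 7: gossip N0<->N1 -> N0.N0=(alive,v0) N0.N1=(alive,v1) N0.N2=(alive,v0) N0.N3=(alive,v2) | N1.N0=(alive,v0) N1.N1=(alive,v1) N1.N2=(alive,v0) N1.N3=(alive,v2)
Op 8: gossip N2<->N3 -> N2.N0=(alive,v0) N2.N1=(alive,v1) N2.N2=(alive,v0) N2.N3=(alive,v2) | N3.N0=(alive,v0) N3.N1=(alive,v1) N3.N2=(alive,v0) N3.N3=(alive,v2)
Op 9: gossip N1<->N0 -> N1.N0=(alive,v0) N1.N1=(alive,v1) N1.N2=(alive,v0) N1.N3=(alive,v2) | N0.N0=(alive,v0) N0.N1=(alive,v1) N0.N2=(alive,v0) N0.N3=(alive,v2)
Op 10: N3 marks N2=dead -> (dead,v1)

Answer: N0=alive,0 N1=alive,1 N2=alive,0 N3=alive,2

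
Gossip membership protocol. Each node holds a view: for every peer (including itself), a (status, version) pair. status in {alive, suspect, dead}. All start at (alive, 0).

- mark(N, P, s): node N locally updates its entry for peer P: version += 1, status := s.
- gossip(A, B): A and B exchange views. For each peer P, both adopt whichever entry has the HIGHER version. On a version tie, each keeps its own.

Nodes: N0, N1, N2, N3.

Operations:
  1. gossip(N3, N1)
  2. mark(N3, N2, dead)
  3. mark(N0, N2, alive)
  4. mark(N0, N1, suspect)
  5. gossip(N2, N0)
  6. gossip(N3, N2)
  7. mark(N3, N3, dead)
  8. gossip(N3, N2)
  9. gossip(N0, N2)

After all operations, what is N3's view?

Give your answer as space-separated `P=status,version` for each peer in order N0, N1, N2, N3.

Op 1: gossip N3<->N1 -> N3.N0=(alive,v0) N3.N1=(alive,v0) N3.N2=(alive,v0) N3.N3=(alive,v0) | N1.N0=(alive,v0) N1.N1=(alive,v0) N1.N2=(alive,v0) N1.N3=(alive,v0)
Op 2: N3 marks N2=dead -> (dead,v1)
Op 3: N0 marks N2=alive -> (alive,v1)
Op 4: N0 marks N1=suspect -> (suspect,v1)
Op 5: gossip N2<->N0 -> N2.N0=(alive,v0) N2.N1=(suspect,v1) N2.N2=(alive,v1) N2.N3=(alive,v0) | N0.N0=(alive,v0) N0.N1=(suspect,v1) N0.N2=(alive,v1) N0.N3=(alive,v0)
Op 6: gossip N3<->N2 -> N3.N0=(alive,v0) N3.N1=(suspect,v1) N3.N2=(dead,v1) N3.N3=(alive,v0) | N2.N0=(alive,v0) N2.N1=(suspect,v1) N2.N2=(alive,v1) N2.N3=(alive,v0)
Op 7: N3 marks N3=dead -> (dead,v1)
Op 8: gossip N3<->N2 -> N3.N0=(alive,v0) N3.N1=(suspect,v1) N3.N2=(dead,v1) N3.N3=(dead,v1) | N2.N0=(alive,v0) N2.N1=(suspect,v1) N2.N2=(alive,v1) N2.N3=(dead,v1)
Op 9: gossip N0<->N2 -> N0.N0=(alive,v0) N0.N1=(suspect,v1) N0.N2=(alive,v1) N0.N3=(dead,v1) | N2.N0=(alive,v0) N2.N1=(suspect,v1) N2.N2=(alive,v1) N2.N3=(dead,v1)

Answer: N0=alive,0 N1=suspect,1 N2=dead,1 N3=dead,1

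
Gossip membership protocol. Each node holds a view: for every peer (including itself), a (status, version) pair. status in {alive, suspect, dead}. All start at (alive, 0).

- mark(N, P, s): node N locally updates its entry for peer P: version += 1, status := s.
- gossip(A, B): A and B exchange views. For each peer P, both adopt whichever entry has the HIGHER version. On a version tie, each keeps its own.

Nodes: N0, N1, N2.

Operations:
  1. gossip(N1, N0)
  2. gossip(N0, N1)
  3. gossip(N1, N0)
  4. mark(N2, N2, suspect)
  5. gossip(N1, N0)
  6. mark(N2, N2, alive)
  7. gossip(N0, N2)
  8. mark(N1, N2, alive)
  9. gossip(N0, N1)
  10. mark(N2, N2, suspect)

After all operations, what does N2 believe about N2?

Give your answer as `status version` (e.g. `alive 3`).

Op 1: gossip N1<->N0 -> N1.N0=(alive,v0) N1.N1=(alive,v0) N1.N2=(alive,v0) | N0.N0=(alive,v0) N0.N1=(alive,v0) N0.N2=(alive,v0)
Op 2: gossip N0<->N1 -> N0.N0=(alive,v0) N0.N1=(alive,v0) N0.N2=(alive,v0) | N1.N0=(alive,v0) N1.N1=(alive,v0) N1.N2=(alive,v0)
Op 3: gossip N1<->N0 -> N1.N0=(alive,v0) N1.N1=(alive,v0) N1.N2=(alive,v0) | N0.N0=(alive,v0) N0.N1=(alive,v0) N0.N2=(alive,v0)
Op 4: N2 marks N2=suspect -> (suspect,v1)
Op 5: gossip N1<->N0 -> N1.N0=(alive,v0) N1.N1=(alive,v0) N1.N2=(alive,v0) | N0.N0=(alive,v0) N0.N1=(alive,v0) N0.N2=(alive,v0)
Op 6: N2 marks N2=alive -> (alive,v2)
Op 7: gossip N0<->N2 -> N0.N0=(alive,v0) N0.N1=(alive,v0) N0.N2=(alive,v2) | N2.N0=(alive,v0) N2.N1=(alive,v0) N2.N2=(alive,v2)
Op 8: N1 marks N2=alive -> (alive,v1)
Op 9: gossip N0<->N1 -> N0.N0=(alive,v0) N0.N1=(alive,v0) N0.N2=(alive,v2) | N1.N0=(alive,v0) N1.N1=(alive,v0) N1.N2=(alive,v2)
Op 10: N2 marks N2=suspect -> (suspect,v3)

Answer: suspect 3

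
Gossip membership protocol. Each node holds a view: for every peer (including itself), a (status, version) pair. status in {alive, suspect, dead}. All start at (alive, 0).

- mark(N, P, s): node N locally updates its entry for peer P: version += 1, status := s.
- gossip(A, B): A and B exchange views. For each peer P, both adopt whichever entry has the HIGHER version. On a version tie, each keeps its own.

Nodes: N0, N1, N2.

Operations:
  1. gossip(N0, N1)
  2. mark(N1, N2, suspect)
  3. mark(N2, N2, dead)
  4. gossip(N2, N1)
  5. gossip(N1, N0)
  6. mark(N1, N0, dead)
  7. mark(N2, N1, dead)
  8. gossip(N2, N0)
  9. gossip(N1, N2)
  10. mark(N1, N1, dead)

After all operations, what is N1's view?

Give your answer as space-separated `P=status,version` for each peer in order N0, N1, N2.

Op 1: gossip N0<->N1 -> N0.N0=(alive,v0) N0.N1=(alive,v0) N0.N2=(alive,v0) | N1.N0=(alive,v0) N1.N1=(alive,v0) N1.N2=(alive,v0)
Op 2: N1 marks N2=suspect -> (suspect,v1)
Op 3: N2 marks N2=dead -> (dead,v1)
Op 4: gossip N2<->N1 -> N2.N0=(alive,v0) N2.N1=(alive,v0) N2.N2=(dead,v1) | N1.N0=(alive,v0) N1.N1=(alive,v0) N1.N2=(suspect,v1)
Op 5: gossip N1<->N0 -> N1.N0=(alive,v0) N1.N1=(alive,v0) N1.N2=(suspect,v1) | N0.N0=(alive,v0) N0.N1=(alive,v0) N0.N2=(suspect,v1)
Op 6: N1 marks N0=dead -> (dead,v1)
Op 7: N2 marks N1=dead -> (dead,v1)
Op 8: gossip N2<->N0 -> N2.N0=(alive,v0) N2.N1=(dead,v1) N2.N2=(dead,v1) | N0.N0=(alive,v0) N0.N1=(dead,v1) N0.N2=(suspect,v1)
Op 9: gossip N1<->N2 -> N1.N0=(dead,v1) N1.N1=(dead,v1) N1.N2=(suspect,v1) | N2.N0=(dead,v1) N2.N1=(dead,v1) N2.N2=(dead,v1)
Op 10: N1 marks N1=dead -> (dead,v2)

Answer: N0=dead,1 N1=dead,2 N2=suspect,1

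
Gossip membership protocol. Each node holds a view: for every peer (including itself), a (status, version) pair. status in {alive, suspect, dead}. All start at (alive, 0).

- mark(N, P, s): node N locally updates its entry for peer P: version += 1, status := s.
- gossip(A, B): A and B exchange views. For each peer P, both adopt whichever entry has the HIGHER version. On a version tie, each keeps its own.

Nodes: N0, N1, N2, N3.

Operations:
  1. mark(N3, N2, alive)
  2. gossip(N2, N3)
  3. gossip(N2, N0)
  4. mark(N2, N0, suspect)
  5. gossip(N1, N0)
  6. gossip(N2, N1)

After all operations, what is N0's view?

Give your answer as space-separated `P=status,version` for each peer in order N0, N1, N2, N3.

Answer: N0=alive,0 N1=alive,0 N2=alive,1 N3=alive,0

Derivation:
Op 1: N3 marks N2=alive -> (alive,v1)
Op 2: gossip N2<->N3 -> N2.N0=(alive,v0) N2.N1=(alive,v0) N2.N2=(alive,v1) N2.N3=(alive,v0) | N3.N0=(alive,v0) N3.N1=(alive,v0) N3.N2=(alive,v1) N3.N3=(alive,v0)
Op 3: gossip N2<->N0 -> N2.N0=(alive,v0) N2.N1=(alive,v0) N2.N2=(alive,v1) N2.N3=(alive,v0) | N0.N0=(alive,v0) N0.N1=(alive,v0) N0.N2=(alive,v1) N0.N3=(alive,v0)
Op 4: N2 marks N0=suspect -> (suspect,v1)
Op 5: gossip N1<->N0 -> N1.N0=(alive,v0) N1.N1=(alive,v0) N1.N2=(alive,v1) N1.N3=(alive,v0) | N0.N0=(alive,v0) N0.N1=(alive,v0) N0.N2=(alive,v1) N0.N3=(alive,v0)
Op 6: gossip N2<->N1 -> N2.N0=(suspect,v1) N2.N1=(alive,v0) N2.N2=(alive,v1) N2.N3=(alive,v0) | N1.N0=(suspect,v1) N1.N1=(alive,v0) N1.N2=(alive,v1) N1.N3=(alive,v0)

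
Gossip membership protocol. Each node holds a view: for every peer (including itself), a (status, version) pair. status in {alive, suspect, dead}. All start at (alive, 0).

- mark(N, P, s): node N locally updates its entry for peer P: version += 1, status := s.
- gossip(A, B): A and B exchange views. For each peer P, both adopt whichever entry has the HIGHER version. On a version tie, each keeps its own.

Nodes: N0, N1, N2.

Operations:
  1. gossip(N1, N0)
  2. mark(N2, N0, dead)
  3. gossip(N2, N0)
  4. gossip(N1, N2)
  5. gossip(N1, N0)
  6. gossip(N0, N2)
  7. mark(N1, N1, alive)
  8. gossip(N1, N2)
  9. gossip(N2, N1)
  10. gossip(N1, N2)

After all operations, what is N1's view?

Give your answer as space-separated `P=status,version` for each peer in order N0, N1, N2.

Answer: N0=dead,1 N1=alive,1 N2=alive,0

Derivation:
Op 1: gossip N1<->N0 -> N1.N0=(alive,v0) N1.N1=(alive,v0) N1.N2=(alive,v0) | N0.N0=(alive,v0) N0.N1=(alive,v0) N0.N2=(alive,v0)
Op 2: N2 marks N0=dead -> (dead,v1)
Op 3: gossip N2<->N0 -> N2.N0=(dead,v1) N2.N1=(alive,v0) N2.N2=(alive,v0) | N0.N0=(dead,v1) N0.N1=(alive,v0) N0.N2=(alive,v0)
Op 4: gossip N1<->N2 -> N1.N0=(dead,v1) N1.N1=(alive,v0) N1.N2=(alive,v0) | N2.N0=(dead,v1) N2.N1=(alive,v0) N2.N2=(alive,v0)
Op 5: gossip N1<->N0 -> N1.N0=(dead,v1) N1.N1=(alive,v0) N1.N2=(alive,v0) | N0.N0=(dead,v1) N0.N1=(alive,v0) N0.N2=(alive,v0)
Op 6: gossip N0<->N2 -> N0.N0=(dead,v1) N0.N1=(alive,v0) N0.N2=(alive,v0) | N2.N0=(dead,v1) N2.N1=(alive,v0) N2.N2=(alive,v0)
Op 7: N1 marks N1=alive -> (alive,v1)
Op 8: gossip N1<->N2 -> N1.N0=(dead,v1) N1.N1=(alive,v1) N1.N2=(alive,v0) | N2.N0=(dead,v1) N2.N1=(alive,v1) N2.N2=(alive,v0)
Op 9: gossip N2<->N1 -> N2.N0=(dead,v1) N2.N1=(alive,v1) N2.N2=(alive,v0) | N1.N0=(dead,v1) N1.N1=(alive,v1) N1.N2=(alive,v0)
Op 10: gossip N1<->N2 -> N1.N0=(dead,v1) N1.N1=(alive,v1) N1.N2=(alive,v0) | N2.N0=(dead,v1) N2.N1=(alive,v1) N2.N2=(alive,v0)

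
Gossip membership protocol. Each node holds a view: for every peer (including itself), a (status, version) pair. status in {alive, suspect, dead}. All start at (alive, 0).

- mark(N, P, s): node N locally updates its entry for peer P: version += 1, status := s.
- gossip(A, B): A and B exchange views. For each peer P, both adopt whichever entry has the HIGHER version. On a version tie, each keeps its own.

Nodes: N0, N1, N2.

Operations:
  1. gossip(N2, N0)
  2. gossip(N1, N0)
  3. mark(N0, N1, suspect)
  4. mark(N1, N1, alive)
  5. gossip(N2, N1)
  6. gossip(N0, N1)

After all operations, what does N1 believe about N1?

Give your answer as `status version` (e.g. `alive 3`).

Op 1: gossip N2<->N0 -> N2.N0=(alive,v0) N2.N1=(alive,v0) N2.N2=(alive,v0) | N0.N0=(alive,v0) N0.N1=(alive,v0) N0.N2=(alive,v0)
Op 2: gossip N1<->N0 -> N1.N0=(alive,v0) N1.N1=(alive,v0) N1.N2=(alive,v0) | N0.N0=(alive,v0) N0.N1=(alive,v0) N0.N2=(alive,v0)
Op 3: N0 marks N1=suspect -> (suspect,v1)
Op 4: N1 marks N1=alive -> (alive,v1)
Op 5: gossip N2<->N1 -> N2.N0=(alive,v0) N2.N1=(alive,v1) N2.N2=(alive,v0) | N1.N0=(alive,v0) N1.N1=(alive,v1) N1.N2=(alive,v0)
Op 6: gossip N0<->N1 -> N0.N0=(alive,v0) N0.N1=(suspect,v1) N0.N2=(alive,v0) | N1.N0=(alive,v0) N1.N1=(alive,v1) N1.N2=(alive,v0)

Answer: alive 1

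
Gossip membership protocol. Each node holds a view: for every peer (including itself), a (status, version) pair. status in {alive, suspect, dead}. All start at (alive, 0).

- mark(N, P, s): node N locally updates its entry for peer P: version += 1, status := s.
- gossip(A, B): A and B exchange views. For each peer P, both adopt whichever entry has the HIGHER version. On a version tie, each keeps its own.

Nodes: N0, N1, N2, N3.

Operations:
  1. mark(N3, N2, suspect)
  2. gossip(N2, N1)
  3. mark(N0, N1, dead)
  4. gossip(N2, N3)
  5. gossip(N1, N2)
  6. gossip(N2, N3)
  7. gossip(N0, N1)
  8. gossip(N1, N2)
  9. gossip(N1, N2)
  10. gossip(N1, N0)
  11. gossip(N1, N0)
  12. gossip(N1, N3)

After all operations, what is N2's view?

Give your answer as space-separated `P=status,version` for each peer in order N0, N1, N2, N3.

Op 1: N3 marks N2=suspect -> (suspect,v1)
Op 2: gossip N2<->N1 -> N2.N0=(alive,v0) N2.N1=(alive,v0) N2.N2=(alive,v0) N2.N3=(alive,v0) | N1.N0=(alive,v0) N1.N1=(alive,v0) N1.N2=(alive,v0) N1.N3=(alive,v0)
Op 3: N0 marks N1=dead -> (dead,v1)
Op 4: gossip N2<->N3 -> N2.N0=(alive,v0) N2.N1=(alive,v0) N2.N2=(suspect,v1) N2.N3=(alive,v0) | N3.N0=(alive,v0) N3.N1=(alive,v0) N3.N2=(suspect,v1) N3.N3=(alive,v0)
Op 5: gossip N1<->N2 -> N1.N0=(alive,v0) N1.N1=(alive,v0) N1.N2=(suspect,v1) N1.N3=(alive,v0) | N2.N0=(alive,v0) N2.N1=(alive,v0) N2.N2=(suspect,v1) N2.N3=(alive,v0)
Op 6: gossip N2<->N3 -> N2.N0=(alive,v0) N2.N1=(alive,v0) N2.N2=(suspect,v1) N2.N3=(alive,v0) | N3.N0=(alive,v0) N3.N1=(alive,v0) N3.N2=(suspect,v1) N3.N3=(alive,v0)
Op 7: gossip N0<->N1 -> N0.N0=(alive,v0) N0.N1=(dead,v1) N0.N2=(suspect,v1) N0.N3=(alive,v0) | N1.N0=(alive,v0) N1.N1=(dead,v1) N1.N2=(suspect,v1) N1.N3=(alive,v0)
Op 8: gossip N1<->N2 -> N1.N0=(alive,v0) N1.N1=(dead,v1) N1.N2=(suspect,v1) N1.N3=(alive,v0) | N2.N0=(alive,v0) N2.N1=(dead,v1) N2.N2=(suspect,v1) N2.N3=(alive,v0)
Op 9: gossip N1<->N2 -> N1.N0=(alive,v0) N1.N1=(dead,v1) N1.N2=(suspect,v1) N1.N3=(alive,v0) | N2.N0=(alive,v0) N2.N1=(dead,v1) N2.N2=(suspect,v1) N2.N3=(alive,v0)
Op 10: gossip N1<->N0 -> N1.N0=(alive,v0) N1.N1=(dead,v1) N1.N2=(suspect,v1) N1.N3=(alive,v0) | N0.N0=(alive,v0) N0.N1=(dead,v1) N0.N2=(suspect,v1) N0.N3=(alive,v0)
Op 11: gossip N1<->N0 -> N1.N0=(alive,v0) N1.N1=(dead,v1) N1.N2=(suspect,v1) N1.N3=(alive,v0) | N0.N0=(alive,v0) N0.N1=(dead,v1) N0.N2=(suspect,v1) N0.N3=(alive,v0)
Op 12: gossip N1<->N3 -> N1.N0=(alive,v0) N1.N1=(dead,v1) N1.N2=(suspect,v1) N1.N3=(alive,v0) | N3.N0=(alive,v0) N3.N1=(dead,v1) N3.N2=(suspect,v1) N3.N3=(alive,v0)

Answer: N0=alive,0 N1=dead,1 N2=suspect,1 N3=alive,0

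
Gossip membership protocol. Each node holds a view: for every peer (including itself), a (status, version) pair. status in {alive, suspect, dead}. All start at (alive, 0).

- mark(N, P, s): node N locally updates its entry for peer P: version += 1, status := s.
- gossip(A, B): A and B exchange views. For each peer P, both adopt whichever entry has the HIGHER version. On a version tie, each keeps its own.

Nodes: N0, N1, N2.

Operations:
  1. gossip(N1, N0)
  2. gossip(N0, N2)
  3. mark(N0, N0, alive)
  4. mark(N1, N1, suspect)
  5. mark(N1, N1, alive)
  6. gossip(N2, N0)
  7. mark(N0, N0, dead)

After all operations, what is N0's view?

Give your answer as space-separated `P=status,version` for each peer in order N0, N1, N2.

Op 1: gossip N1<->N0 -> N1.N0=(alive,v0) N1.N1=(alive,v0) N1.N2=(alive,v0) | N0.N0=(alive,v0) N0.N1=(alive,v0) N0.N2=(alive,v0)
Op 2: gossip N0<->N2 -> N0.N0=(alive,v0) N0.N1=(alive,v0) N0.N2=(alive,v0) | N2.N0=(alive,v0) N2.N1=(alive,v0) N2.N2=(alive,v0)
Op 3: N0 marks N0=alive -> (alive,v1)
Op 4: N1 marks N1=suspect -> (suspect,v1)
Op 5: N1 marks N1=alive -> (alive,v2)
Op 6: gossip N2<->N0 -> N2.N0=(alive,v1) N2.N1=(alive,v0) N2.N2=(alive,v0) | N0.N0=(alive,v1) N0.N1=(alive,v0) N0.N2=(alive,v0)
Op 7: N0 marks N0=dead -> (dead,v2)

Answer: N0=dead,2 N1=alive,0 N2=alive,0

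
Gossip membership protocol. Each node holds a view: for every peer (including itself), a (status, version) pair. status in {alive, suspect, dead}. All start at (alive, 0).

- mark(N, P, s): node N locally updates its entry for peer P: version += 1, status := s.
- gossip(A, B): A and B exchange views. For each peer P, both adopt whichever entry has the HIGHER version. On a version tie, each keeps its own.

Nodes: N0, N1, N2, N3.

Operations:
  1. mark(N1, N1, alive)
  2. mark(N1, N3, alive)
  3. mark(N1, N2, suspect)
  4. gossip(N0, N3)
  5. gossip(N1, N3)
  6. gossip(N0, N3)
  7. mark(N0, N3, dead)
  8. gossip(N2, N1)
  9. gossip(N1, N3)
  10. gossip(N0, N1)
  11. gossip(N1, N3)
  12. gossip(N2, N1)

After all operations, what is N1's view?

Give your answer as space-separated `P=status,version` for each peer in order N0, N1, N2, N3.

Answer: N0=alive,0 N1=alive,1 N2=suspect,1 N3=dead,2

Derivation:
Op 1: N1 marks N1=alive -> (alive,v1)
Op 2: N1 marks N3=alive -> (alive,v1)
Op 3: N1 marks N2=suspect -> (suspect,v1)
Op 4: gossip N0<->N3 -> N0.N0=(alive,v0) N0.N1=(alive,v0) N0.N2=(alive,v0) N0.N3=(alive,v0) | N3.N0=(alive,v0) N3.N1=(alive,v0) N3.N2=(alive,v0) N3.N3=(alive,v0)
Op 5: gossip N1<->N3 -> N1.N0=(alive,v0) N1.N1=(alive,v1) N1.N2=(suspect,v1) N1.N3=(alive,v1) | N3.N0=(alive,v0) N3.N1=(alive,v1) N3.N2=(suspect,v1) N3.N3=(alive,v1)
Op 6: gossip N0<->N3 -> N0.N0=(alive,v0) N0.N1=(alive,v1) N0.N2=(suspect,v1) N0.N3=(alive,v1) | N3.N0=(alive,v0) N3.N1=(alive,v1) N3.N2=(suspect,v1) N3.N3=(alive,v1)
Op 7: N0 marks N3=dead -> (dead,v2)
Op 8: gossip N2<->N1 -> N2.N0=(alive,v0) N2.N1=(alive,v1) N2.N2=(suspect,v1) N2.N3=(alive,v1) | N1.N0=(alive,v0) N1.N1=(alive,v1) N1.N2=(suspect,v1) N1.N3=(alive,v1)
Op 9: gossip N1<->N3 -> N1.N0=(alive,v0) N1.N1=(alive,v1) N1.N2=(suspect,v1) N1.N3=(alive,v1) | N3.N0=(alive,v0) N3.N1=(alive,v1) N3.N2=(suspect,v1) N3.N3=(alive,v1)
Op 10: gossip N0<->N1 -> N0.N0=(alive,v0) N0.N1=(alive,v1) N0.N2=(suspect,v1) N0.N3=(dead,v2) | N1.N0=(alive,v0) N1.N1=(alive,v1) N1.N2=(suspect,v1) N1.N3=(dead,v2)
Op 11: gossip N1<->N3 -> N1.N0=(alive,v0) N1.N1=(alive,v1) N1.N2=(suspect,v1) N1.N3=(dead,v2) | N3.N0=(alive,v0) N3.N1=(alive,v1) N3.N2=(suspect,v1) N3.N3=(dead,v2)
Op 12: gossip N2<->N1 -> N2.N0=(alive,v0) N2.N1=(alive,v1) N2.N2=(suspect,v1) N2.N3=(dead,v2) | N1.N0=(alive,v0) N1.N1=(alive,v1) N1.N2=(suspect,v1) N1.N3=(dead,v2)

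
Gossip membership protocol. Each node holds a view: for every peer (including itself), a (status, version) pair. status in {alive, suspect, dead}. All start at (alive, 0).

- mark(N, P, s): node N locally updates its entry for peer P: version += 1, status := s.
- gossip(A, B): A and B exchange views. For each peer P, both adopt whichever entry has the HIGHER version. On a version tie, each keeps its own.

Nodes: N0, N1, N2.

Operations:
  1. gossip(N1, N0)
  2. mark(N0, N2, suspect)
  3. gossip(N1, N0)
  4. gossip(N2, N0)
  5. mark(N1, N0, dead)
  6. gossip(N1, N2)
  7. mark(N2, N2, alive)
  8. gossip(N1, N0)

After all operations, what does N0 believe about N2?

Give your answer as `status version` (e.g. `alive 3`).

Answer: suspect 1

Derivation:
Op 1: gossip N1<->N0 -> N1.N0=(alive,v0) N1.N1=(alive,v0) N1.N2=(alive,v0) | N0.N0=(alive,v0) N0.N1=(alive,v0) N0.N2=(alive,v0)
Op 2: N0 marks N2=suspect -> (suspect,v1)
Op 3: gossip N1<->N0 -> N1.N0=(alive,v0) N1.N1=(alive,v0) N1.N2=(suspect,v1) | N0.N0=(alive,v0) N0.N1=(alive,v0) N0.N2=(suspect,v1)
Op 4: gossip N2<->N0 -> N2.N0=(alive,v0) N2.N1=(alive,v0) N2.N2=(suspect,v1) | N0.N0=(alive,v0) N0.N1=(alive,v0) N0.N2=(suspect,v1)
Op 5: N1 marks N0=dead -> (dead,v1)
Op 6: gossip N1<->N2 -> N1.N0=(dead,v1) N1.N1=(alive,v0) N1.N2=(suspect,v1) | N2.N0=(dead,v1) N2.N1=(alive,v0) N2.N2=(suspect,v1)
Op 7: N2 marks N2=alive -> (alive,v2)
Op 8: gossip N1<->N0 -> N1.N0=(dead,v1) N1.N1=(alive,v0) N1.N2=(suspect,v1) | N0.N0=(dead,v1) N0.N1=(alive,v0) N0.N2=(suspect,v1)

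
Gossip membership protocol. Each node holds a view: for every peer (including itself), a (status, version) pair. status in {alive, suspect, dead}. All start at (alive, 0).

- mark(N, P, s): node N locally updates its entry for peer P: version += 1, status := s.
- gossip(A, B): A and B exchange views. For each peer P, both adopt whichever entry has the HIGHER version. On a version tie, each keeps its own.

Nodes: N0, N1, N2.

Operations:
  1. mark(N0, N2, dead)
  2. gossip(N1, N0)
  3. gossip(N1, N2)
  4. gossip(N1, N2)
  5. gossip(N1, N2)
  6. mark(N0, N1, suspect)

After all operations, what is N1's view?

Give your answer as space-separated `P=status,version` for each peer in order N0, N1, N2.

Answer: N0=alive,0 N1=alive,0 N2=dead,1

Derivation:
Op 1: N0 marks N2=dead -> (dead,v1)
Op 2: gossip N1<->N0 -> N1.N0=(alive,v0) N1.N1=(alive,v0) N1.N2=(dead,v1) | N0.N0=(alive,v0) N0.N1=(alive,v0) N0.N2=(dead,v1)
Op 3: gossip N1<->N2 -> N1.N0=(alive,v0) N1.N1=(alive,v0) N1.N2=(dead,v1) | N2.N0=(alive,v0) N2.N1=(alive,v0) N2.N2=(dead,v1)
Op 4: gossip N1<->N2 -> N1.N0=(alive,v0) N1.N1=(alive,v0) N1.N2=(dead,v1) | N2.N0=(alive,v0) N2.N1=(alive,v0) N2.N2=(dead,v1)
Op 5: gossip N1<->N2 -> N1.N0=(alive,v0) N1.N1=(alive,v0) N1.N2=(dead,v1) | N2.N0=(alive,v0) N2.N1=(alive,v0) N2.N2=(dead,v1)
Op 6: N0 marks N1=suspect -> (suspect,v1)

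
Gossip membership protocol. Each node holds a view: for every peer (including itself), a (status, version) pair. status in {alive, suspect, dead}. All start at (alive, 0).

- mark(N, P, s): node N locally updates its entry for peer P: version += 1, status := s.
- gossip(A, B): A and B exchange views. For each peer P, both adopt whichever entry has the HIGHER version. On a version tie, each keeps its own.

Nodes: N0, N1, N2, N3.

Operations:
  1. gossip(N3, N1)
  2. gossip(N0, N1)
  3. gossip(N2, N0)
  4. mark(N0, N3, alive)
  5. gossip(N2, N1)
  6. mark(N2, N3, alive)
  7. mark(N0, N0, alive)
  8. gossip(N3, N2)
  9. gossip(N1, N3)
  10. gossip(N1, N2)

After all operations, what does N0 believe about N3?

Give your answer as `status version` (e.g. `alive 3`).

Answer: alive 1

Derivation:
Op 1: gossip N3<->N1 -> N3.N0=(alive,v0) N3.N1=(alive,v0) N3.N2=(alive,v0) N3.N3=(alive,v0) | N1.N0=(alive,v0) N1.N1=(alive,v0) N1.N2=(alive,v0) N1.N3=(alive,v0)
Op 2: gossip N0<->N1 -> N0.N0=(alive,v0) N0.N1=(alive,v0) N0.N2=(alive,v0) N0.N3=(alive,v0) | N1.N0=(alive,v0) N1.N1=(alive,v0) N1.N2=(alive,v0) N1.N3=(alive,v0)
Op 3: gossip N2<->N0 -> N2.N0=(alive,v0) N2.N1=(alive,v0) N2.N2=(alive,v0) N2.N3=(alive,v0) | N0.N0=(alive,v0) N0.N1=(alive,v0) N0.N2=(alive,v0) N0.N3=(alive,v0)
Op 4: N0 marks N3=alive -> (alive,v1)
Op 5: gossip N2<->N1 -> N2.N0=(alive,v0) N2.N1=(alive,v0) N2.N2=(alive,v0) N2.N3=(alive,v0) | N1.N0=(alive,v0) N1.N1=(alive,v0) N1.N2=(alive,v0) N1.N3=(alive,v0)
Op 6: N2 marks N3=alive -> (alive,v1)
Op 7: N0 marks N0=alive -> (alive,v1)
Op 8: gossip N3<->N2 -> N3.N0=(alive,v0) N3.N1=(alive,v0) N3.N2=(alive,v0) N3.N3=(alive,v1) | N2.N0=(alive,v0) N2.N1=(alive,v0) N2.N2=(alive,v0) N2.N3=(alive,v1)
Op 9: gossip N1<->N3 -> N1.N0=(alive,v0) N1.N1=(alive,v0) N1.N2=(alive,v0) N1.N3=(alive,v1) | N3.N0=(alive,v0) N3.N1=(alive,v0) N3.N2=(alive,v0) N3.N3=(alive,v1)
Op 10: gossip N1<->N2 -> N1.N0=(alive,v0) N1.N1=(alive,v0) N1.N2=(alive,v0) N1.N3=(alive,v1) | N2.N0=(alive,v0) N2.N1=(alive,v0) N2.N2=(alive,v0) N2.N3=(alive,v1)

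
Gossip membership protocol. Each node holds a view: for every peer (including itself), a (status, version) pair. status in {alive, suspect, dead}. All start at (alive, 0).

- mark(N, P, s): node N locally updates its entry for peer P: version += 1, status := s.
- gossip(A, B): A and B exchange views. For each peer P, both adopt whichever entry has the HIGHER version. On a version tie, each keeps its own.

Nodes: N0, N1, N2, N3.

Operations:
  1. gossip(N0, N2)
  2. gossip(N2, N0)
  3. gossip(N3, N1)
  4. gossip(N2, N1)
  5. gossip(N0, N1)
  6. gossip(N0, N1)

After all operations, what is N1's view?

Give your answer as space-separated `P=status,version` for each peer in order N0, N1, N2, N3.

Op 1: gossip N0<->N2 -> N0.N0=(alive,v0) N0.N1=(alive,v0) N0.N2=(alive,v0) N0.N3=(alive,v0) | N2.N0=(alive,v0) N2.N1=(alive,v0) N2.N2=(alive,v0) N2.N3=(alive,v0)
Op 2: gossip N2<->N0 -> N2.N0=(alive,v0) N2.N1=(alive,v0) N2.N2=(alive,v0) N2.N3=(alive,v0) | N0.N0=(alive,v0) N0.N1=(alive,v0) N0.N2=(alive,v0) N0.N3=(alive,v0)
Op 3: gossip N3<->N1 -> N3.N0=(alive,v0) N3.N1=(alive,v0) N3.N2=(alive,v0) N3.N3=(alive,v0) | N1.N0=(alive,v0) N1.N1=(alive,v0) N1.N2=(alive,v0) N1.N3=(alive,v0)
Op 4: gossip N2<->N1 -> N2.N0=(alive,v0) N2.N1=(alive,v0) N2.N2=(alive,v0) N2.N3=(alive,v0) | N1.N0=(alive,v0) N1.N1=(alive,v0) N1.N2=(alive,v0) N1.N3=(alive,v0)
Op 5: gossip N0<->N1 -> N0.N0=(alive,v0) N0.N1=(alive,v0) N0.N2=(alive,v0) N0.N3=(alive,v0) | N1.N0=(alive,v0) N1.N1=(alive,v0) N1.N2=(alive,v0) N1.N3=(alive,v0)
Op 6: gossip N0<->N1 -> N0.N0=(alive,v0) N0.N1=(alive,v0) N0.N2=(alive,v0) N0.N3=(alive,v0) | N1.N0=(alive,v0) N1.N1=(alive,v0) N1.N2=(alive,v0) N1.N3=(alive,v0)

Answer: N0=alive,0 N1=alive,0 N2=alive,0 N3=alive,0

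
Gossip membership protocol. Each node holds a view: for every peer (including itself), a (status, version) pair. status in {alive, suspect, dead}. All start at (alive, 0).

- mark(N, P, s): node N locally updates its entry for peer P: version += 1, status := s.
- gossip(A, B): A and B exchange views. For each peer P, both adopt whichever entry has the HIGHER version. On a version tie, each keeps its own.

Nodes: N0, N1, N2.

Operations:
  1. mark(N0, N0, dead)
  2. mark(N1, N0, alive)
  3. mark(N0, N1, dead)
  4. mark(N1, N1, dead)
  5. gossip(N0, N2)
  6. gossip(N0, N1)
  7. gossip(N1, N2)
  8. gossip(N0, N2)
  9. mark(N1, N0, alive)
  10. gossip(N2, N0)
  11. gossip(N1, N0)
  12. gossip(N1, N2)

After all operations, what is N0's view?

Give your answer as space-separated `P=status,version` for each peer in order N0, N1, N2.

Op 1: N0 marks N0=dead -> (dead,v1)
Op 2: N1 marks N0=alive -> (alive,v1)
Op 3: N0 marks N1=dead -> (dead,v1)
Op 4: N1 marks N1=dead -> (dead,v1)
Op 5: gossip N0<->N2 -> N0.N0=(dead,v1) N0.N1=(dead,v1) N0.N2=(alive,v0) | N2.N0=(dead,v1) N2.N1=(dead,v1) N2.N2=(alive,v0)
Op 6: gossip N0<->N1 -> N0.N0=(dead,v1) N0.N1=(dead,v1) N0.N2=(alive,v0) | N1.N0=(alive,v1) N1.N1=(dead,v1) N1.N2=(alive,v0)
Op 7: gossip N1<->N2 -> N1.N0=(alive,v1) N1.N1=(dead,v1) N1.N2=(alive,v0) | N2.N0=(dead,v1) N2.N1=(dead,v1) N2.N2=(alive,v0)
Op 8: gossip N0<->N2 -> N0.N0=(dead,v1) N0.N1=(dead,v1) N0.N2=(alive,v0) | N2.N0=(dead,v1) N2.N1=(dead,v1) N2.N2=(alive,v0)
Op 9: N1 marks N0=alive -> (alive,v2)
Op 10: gossip N2<->N0 -> N2.N0=(dead,v1) N2.N1=(dead,v1) N2.N2=(alive,v0) | N0.N0=(dead,v1) N0.N1=(dead,v1) N0.N2=(alive,v0)
Op 11: gossip N1<->N0 -> N1.N0=(alive,v2) N1.N1=(dead,v1) N1.N2=(alive,v0) | N0.N0=(alive,v2) N0.N1=(dead,v1) N0.N2=(alive,v0)
Op 12: gossip N1<->N2 -> N1.N0=(alive,v2) N1.N1=(dead,v1) N1.N2=(alive,v0) | N2.N0=(alive,v2) N2.N1=(dead,v1) N2.N2=(alive,v0)

Answer: N0=alive,2 N1=dead,1 N2=alive,0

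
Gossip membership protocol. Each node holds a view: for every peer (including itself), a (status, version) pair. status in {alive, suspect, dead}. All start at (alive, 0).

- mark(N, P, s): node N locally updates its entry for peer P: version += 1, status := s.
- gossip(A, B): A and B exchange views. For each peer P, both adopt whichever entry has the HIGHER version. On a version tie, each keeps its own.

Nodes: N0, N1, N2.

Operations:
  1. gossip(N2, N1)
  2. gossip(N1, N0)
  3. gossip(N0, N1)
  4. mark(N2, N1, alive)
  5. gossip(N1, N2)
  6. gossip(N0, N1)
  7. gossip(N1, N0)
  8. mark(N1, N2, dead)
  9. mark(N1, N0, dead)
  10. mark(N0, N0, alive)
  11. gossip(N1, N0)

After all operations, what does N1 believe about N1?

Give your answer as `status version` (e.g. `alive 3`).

Answer: alive 1

Derivation:
Op 1: gossip N2<->N1 -> N2.N0=(alive,v0) N2.N1=(alive,v0) N2.N2=(alive,v0) | N1.N0=(alive,v0) N1.N1=(alive,v0) N1.N2=(alive,v0)
Op 2: gossip N1<->N0 -> N1.N0=(alive,v0) N1.N1=(alive,v0) N1.N2=(alive,v0) | N0.N0=(alive,v0) N0.N1=(alive,v0) N0.N2=(alive,v0)
Op 3: gossip N0<->N1 -> N0.N0=(alive,v0) N0.N1=(alive,v0) N0.N2=(alive,v0) | N1.N0=(alive,v0) N1.N1=(alive,v0) N1.N2=(alive,v0)
Op 4: N2 marks N1=alive -> (alive,v1)
Op 5: gossip N1<->N2 -> N1.N0=(alive,v0) N1.N1=(alive,v1) N1.N2=(alive,v0) | N2.N0=(alive,v0) N2.N1=(alive,v1) N2.N2=(alive,v0)
Op 6: gossip N0<->N1 -> N0.N0=(alive,v0) N0.N1=(alive,v1) N0.N2=(alive,v0) | N1.N0=(alive,v0) N1.N1=(alive,v1) N1.N2=(alive,v0)
Op 7: gossip N1<->N0 -> N1.N0=(alive,v0) N1.N1=(alive,v1) N1.N2=(alive,v0) | N0.N0=(alive,v0) N0.N1=(alive,v1) N0.N2=(alive,v0)
Op 8: N1 marks N2=dead -> (dead,v1)
Op 9: N1 marks N0=dead -> (dead,v1)
Op 10: N0 marks N0=alive -> (alive,v1)
Op 11: gossip N1<->N0 -> N1.N0=(dead,v1) N1.N1=(alive,v1) N1.N2=(dead,v1) | N0.N0=(alive,v1) N0.N1=(alive,v1) N0.N2=(dead,v1)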